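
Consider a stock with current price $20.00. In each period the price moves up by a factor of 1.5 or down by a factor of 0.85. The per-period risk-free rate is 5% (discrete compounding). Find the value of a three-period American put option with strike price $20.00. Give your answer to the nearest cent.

Risk-neutral probability p = (1 + 0.05 − 0.85)/(1.5 − 0.85) = 0.2000/0.6500 = 0.3077
Terminal stock prices: S_uuu = 67.5, S_uud = 38.25, S_udd = 21.67, S_ddd = 12.28
Terminal payoffs (K − S): max(-47.5, 0) = 0, max(-18.25, 0) = 0, max(-1.675, 0) = 0, max(7.718, 0) = 7.718
Node uu (S = 45): continuation = 1/1.05·[0.3077·0.0000 + 0.6923·0.0000] = 0.0000; exercise value = 0.0000 ≤ continuation, so V_uu = 0.0000
Node ud (S = 25.5): continuation = 1/1.05·[0.3077·0.0000 + 0.6923·0.0000] = 0.0000; exercise value = 0.0000 ≤ continuation, so V_ud = 0.0000
Node dd (S = 14.45): continuation = 1/1.05·[0.3077·0.0000 + 0.6923·7.7175] = 5.0885; exercise value = 5.5500 > continuation, so V_dd = 5.5500 (exercise)
Node u (S = 30): continuation = 1/1.05·[0.3077·0.0000 + 0.6923·0.0000] = 0.0000; exercise value = 0.0000 ≤ continuation, so V_u = 0.0000
Node d (S = 17): continuation = 1/1.05·[0.3077·0.0000 + 0.6923·5.5500] = 3.6593; exercise value = 3.0000 ≤ continuation, so V_d = 3.6593
Node 0 (S = 20): continuation = 1/1.05·[0.3077·0.0000 + 0.6923·3.6593] = 2.4128; exercise value = 0.0000 ≤ continuation, so V_0 = 2.4128

$2.41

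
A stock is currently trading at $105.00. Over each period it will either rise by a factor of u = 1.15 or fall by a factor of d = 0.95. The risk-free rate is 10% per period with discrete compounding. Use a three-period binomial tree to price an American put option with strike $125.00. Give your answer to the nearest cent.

Risk-neutral probability p = (1 + 0.1 − 0.95)/(1.15 − 0.95) = 0.1500/0.2000 = 0.7500
Terminal stock prices: S_uuu = 159.7, S_uud = 131.9, S_udd = 109, S_ddd = 90.02
Terminal payoffs (K − S): max(-34.69, 0) = 0, max(-6.919, 0) = 0, max(16.02, 0) = 16.02, max(34.98, 0) = 34.98
Node uu (S = 138.9): continuation = 1/1.1·[0.7500·0.0000 + 0.2500·0.0000] = 0.0000; exercise value = 0.0000 ≤ continuation, so V_uu = 0.0000
Node ud (S = 114.7): continuation = 1/1.1·[0.7500·0.0000 + 0.2500·16.0231] = 3.6416; exercise value = 10.2875 > continuation, so V_ud = 10.2875 (exercise)
Node dd (S = 94.76): continuation = 1/1.1·[0.7500·16.0231 + 0.2500·34.9756] = 18.8739; exercise value = 30.2375 > continuation, so V_dd = 30.2375 (exercise)
Node u (S = 120.7): continuation = 1/1.1·[0.7500·0.0000 + 0.2500·10.2875] = 2.3381; exercise value = 4.2500 > continuation, so V_u = 4.2500 (exercise)
Node d (S = 99.75): continuation = 1/1.1·[0.7500·10.2875 + 0.2500·30.2375] = 13.8864; exercise value = 25.2500 > continuation, so V_d = 25.2500 (exercise)
Node 0 (S = 105): continuation = 1/1.1·[0.7500·4.2500 + 0.2500·25.2500] = 8.6364; exercise value = 20.0000 > continuation, so V_0 = 20.0000 (exercise)

$20.00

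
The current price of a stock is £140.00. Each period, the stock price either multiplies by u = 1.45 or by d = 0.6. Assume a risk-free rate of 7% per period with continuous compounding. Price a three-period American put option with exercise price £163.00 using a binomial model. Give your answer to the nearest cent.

Risk-neutral probability p = (e^0.07 − 0.6)/(1.45 − 0.6) = 0.4725/0.8500 = 0.5559
Terminal stock prices: S_uuu = 426.8, S_uud = 176.6, S_udd = 73.08, S_ddd = 30.24
Terminal payoffs (K − S): max(-263.8, 0) = 0, max(-13.61, 0) = 0, max(89.92, 0) = 89.92, max(132.8, 0) = 132.8
Node uu (S = 294.4): continuation = e^(−0.07)·[0.5559·0.0000 + 0.4441·0.0000] = 0.0000; exercise value = 0.0000 ≤ continuation, so V_uu = 0.0000
Node ud (S = 121.8): continuation = e^(−0.07)·[0.5559·0.0000 + 0.4441·89.9200] = 37.2344; exercise value = 41.2000 > continuation, so V_ud = 41.2000 (exercise)
Node dd (S = 50.4): continuation = e^(−0.07)·[0.5559·89.9200 + 0.4441·132.7600] = 101.5802; exercise value = 112.6000 > continuation, so V_dd = 112.6000 (exercise)
Node u (S = 203): continuation = e^(−0.07)·[0.5559·0.0000 + 0.4441·41.2000] = 17.0602; exercise value = 0.0000 ≤ continuation, so V_u = 17.0602
Node d (S = 84): continuation = e^(−0.07)·[0.5559·41.2000 + 0.4441·112.6000] = 67.9802; exercise value = 79.0000 > continuation, so V_d = 79.0000 (exercise)
Node 0 (S = 140): continuation = e^(−0.07)·[0.5559·17.0602 + 0.4441·79.0000] = 41.5551; exercise value = 23.0000 ≤ continuation, so V_0 = 41.5551

£41.56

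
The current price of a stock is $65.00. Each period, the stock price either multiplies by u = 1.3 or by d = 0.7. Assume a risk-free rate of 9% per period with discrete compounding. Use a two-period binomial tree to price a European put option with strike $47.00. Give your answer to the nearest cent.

Risk-neutral probability p = (1 + 0.09 − 0.7)/(1.3 − 0.7) = 0.3900/0.6000 = 0.6500
Terminal stock prices: S_uu = 109.9, S_ud = 59.15, S_dd = 31.85
Terminal payoffs (K − S): max(-62.85, 0) = 0, max(-12.15, 0) = 0, max(15.15, 0) = 15.15
Node u (S = 84.5): V_u = 1/1.09·[0.6500·0.0000 + 0.3500·0.0000] = 0.0000
Node d (S = 45.5): V_d = 1/1.09·[0.6500·0.0000 + 0.3500·15.1500] = 4.8647
Node 0 (S = 65): V_0 = 1/1.09·[0.6500·0.0000 + 0.3500·4.8647] = 1.5621

$1.56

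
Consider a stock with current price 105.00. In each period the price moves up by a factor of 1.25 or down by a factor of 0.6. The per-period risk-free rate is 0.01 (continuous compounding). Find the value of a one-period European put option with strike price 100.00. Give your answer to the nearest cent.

Risk-neutral probability p = (e^0.01 − 0.6)/(1.25 − 0.6) = 0.4101/0.6500 = 0.6308
Terminal stock prices: S_u = 131.2, S_d = 63
Terminal payoffs (K − S): max(-31.25, 0) = 0, max(37, 0) = 37
Node 0 (S = 105): V_0 = e^(−0.01)·[0.6308·0.0000 + 0.3692·37.0000] = 13.5228

13.52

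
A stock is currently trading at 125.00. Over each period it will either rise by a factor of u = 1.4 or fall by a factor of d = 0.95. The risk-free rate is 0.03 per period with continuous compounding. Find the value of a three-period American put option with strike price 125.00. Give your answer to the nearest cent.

9.02

Risk-neutral probability p = (e^0.03 − 0.95)/(1.4 − 0.95) = 0.0805/0.4500 = 0.1788
Terminal stock prices: S_uuu = 343, S_uud = 232.7, S_udd = 157.9, S_ddd = 107.2
Terminal payoffs (K − S): max(-218, 0) = 0, max(-107.7, 0) = 0, max(-32.94, 0) = 0, max(17.83, 0) = 17.83
Node uu (S = 245): continuation = e^(−0.03)·[0.1788·0.0000 + 0.8212·0.0000] = 0.0000; exercise value = 0.0000 ≤ continuation, so V_uu = 0.0000
Node ud (S = 166.2): continuation = e^(−0.03)·[0.1788·0.0000 + 0.8212·0.0000] = 0.0000; exercise value = 0.0000 ≤ continuation, so V_ud = 0.0000
Node dd (S = 112.8): continuation = e^(−0.03)·[0.1788·0.0000 + 0.8212·17.8281] = 14.2080; exercise value = 12.1875 ≤ continuation, so V_dd = 14.2080
Node u (S = 175): continuation = e^(−0.03)·[0.1788·0.0000 + 0.8212·0.0000] = 0.0000; exercise value = 0.0000 ≤ continuation, so V_u = 0.0000
Node d (S = 118.8): continuation = e^(−0.03)·[0.1788·0.0000 + 0.8212·14.2080] = 11.3229; exercise value = 6.2500 ≤ continuation, so V_d = 11.3229
Node 0 (S = 125): continuation = e^(−0.03)·[0.1788·0.0000 + 0.8212·11.3229] = 9.0237; exercise value = 0.0000 ≤ continuation, so V_0 = 9.0237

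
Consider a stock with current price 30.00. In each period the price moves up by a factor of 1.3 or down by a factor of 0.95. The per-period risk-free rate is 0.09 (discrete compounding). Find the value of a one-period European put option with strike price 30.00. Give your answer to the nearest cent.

Risk-neutral probability p = (1 + 0.09 − 0.95)/(1.3 − 0.95) = 0.1400/0.3500 = 0.4000
Terminal stock prices: S_u = 39, S_d = 28.5
Terminal payoffs (K − S): max(-9, 0) = 0, max(1.5, 0) = 1.5
Node 0 (S = 30): V_0 = 1/1.09·[0.4000·0.0000 + 0.6000·1.5000] = 0.8257

0.83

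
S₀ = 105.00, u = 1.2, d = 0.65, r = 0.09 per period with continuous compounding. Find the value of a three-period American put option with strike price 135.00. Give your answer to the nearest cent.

30.00

Risk-neutral probability p = (e^0.09 − 0.65)/(1.2 − 0.65) = 0.4442/0.5500 = 0.8076
Terminal stock prices: S_uuu = 181.4, S_uud = 98.28, S_udd = 53.24, S_ddd = 28.84
Terminal payoffs (K − S): max(-46.44, 0) = 0, max(36.72, 0) = 36.72, max(81.76, 0) = 81.76, max(106.2, 0) = 106.2
Node uu (S = 151.2): continuation = e^(−0.09)·[0.8076·0.0000 + 0.1924·36.7200] = 6.4572; exercise value = 0.0000 ≤ continuation, so V_uu = 6.4572
Node ud (S = 81.9): continuation = e^(−0.09)·[0.8076·36.7200 + 0.1924·81.7650] = 41.4807; exercise value = 53.1000 > continuation, so V_ud = 53.1000 (exercise)
Node dd (S = 44.36): continuation = e^(−0.09)·[0.8076·81.7650 + 0.1924·106.1644] = 79.0182; exercise value = 90.6375 > continuation, so V_dd = 90.6375 (exercise)
Node u (S = 126): continuation = e^(−0.09)·[0.8076·6.4572 + 0.1924·53.1000] = 14.1036; exercise value = 9.0000 ≤ continuation, so V_u = 14.1036
Node d (S = 68.25): continuation = e^(−0.09)·[0.8076·53.1000 + 0.1924·90.6375] = 55.1307; exercise value = 66.7500 > continuation, so V_d = 66.7500 (exercise)
Node 0 (S = 105): continuation = e^(−0.09)·[0.8076·14.1036 + 0.1924·66.7500] = 22.1476; exercise value = 30.0000 > continuation, so V_0 = 30.0000 (exercise)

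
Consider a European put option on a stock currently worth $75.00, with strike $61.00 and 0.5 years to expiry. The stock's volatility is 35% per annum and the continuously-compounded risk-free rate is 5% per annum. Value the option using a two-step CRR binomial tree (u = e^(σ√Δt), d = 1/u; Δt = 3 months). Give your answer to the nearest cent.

CRR parameters: u = e^(σ√Δt) = e^(0.35·√0.25) = 1.1912, d = 1/u = 0.8395
Per-period rate: rΔt = 0.05·0.25 = 0.0125, so R = e^0.0125 = 1.0126
Risk-neutral probability p = (e^0.0125 − 0.8395)/(1.1912 − 0.8395) = 0.1731/0.3518 = 0.4921
Terminal stock prices: S_uu = 106.4, S_ud = 75, S_dd = 52.85
Terminal payoffs (K − S): max(-45.43, 0) = 0, max(-14, 0) = 0, max(8.148, 0) = 8.148
Node u (S = 89.34): V_u = e^(−0.0125)·[0.4921·0.0000 + 0.5079·0.0000] = 0.0000
Node d (S = 62.96): V_d = e^(−0.0125)·[0.4921·0.0000 + 0.5079·8.1484] = 4.0870
Node 0 (S = 75): V_0 = e^(−0.0125)·[0.4921·0.0000 + 0.5079·4.0870] = 2.0499

$2.05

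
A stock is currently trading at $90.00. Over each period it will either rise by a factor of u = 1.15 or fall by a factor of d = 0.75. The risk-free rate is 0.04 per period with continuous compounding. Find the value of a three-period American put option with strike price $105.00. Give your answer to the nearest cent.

$16.86

Risk-neutral probability p = (e^0.04 − 0.75)/(1.15 − 0.75) = 0.2908/0.4000 = 0.7270
Terminal stock prices: S_uuu = 136.9, S_uud = 89.27, S_udd = 58.22, S_ddd = 37.97
Terminal payoffs (K − S): max(-31.88, 0) = 0, max(15.73, 0) = 15.73, max(46.78, 0) = 46.78, max(67.03, 0) = 67.03
Node uu (S = 119): continuation = e^(−0.04)·[0.7270·0.0000 + 0.2730·15.7313] = 4.1258; exercise value = 0.0000 ≤ continuation, so V_uu = 4.1258
Node ud (S = 77.62): continuation = e^(−0.04)·[0.7270·15.7313 + 0.2730·46.7813] = 23.2579; exercise value = 27.3750 > continuation, so V_ud = 27.3750 (exercise)
Node dd (S = 50.62): continuation = e^(−0.04)·[0.7270·46.7813 + 0.2730·67.0312] = 50.2579; exercise value = 54.3750 > continuation, so V_dd = 54.3750 (exercise)
Node u (S = 103.5): continuation = e^(−0.04)·[0.7270·4.1258 + 0.2730·27.3750] = 10.0616; exercise value = 1.5000 ≤ continuation, so V_u = 10.0616
Node d (S = 67.5): continuation = e^(−0.04)·[0.7270·27.3750 + 0.2730·54.3750] = 33.3829; exercise value = 37.5000 > continuation, so V_d = 37.5000 (exercise)
Node 0 (S = 90): continuation = e^(−0.04)·[0.7270·10.0616 + 0.2730·37.5000] = 16.8633; exercise value = 15.0000 ≤ continuation, so V_0 = 16.8633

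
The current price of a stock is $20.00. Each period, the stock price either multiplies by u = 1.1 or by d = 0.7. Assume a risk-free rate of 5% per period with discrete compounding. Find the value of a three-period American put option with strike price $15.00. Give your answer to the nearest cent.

$0.17

Risk-neutral probability p = (1 + 0.05 − 0.7)/(1.1 − 0.7) = 0.3500/0.4000 = 0.8750
Terminal stock prices: S_uuu = 26.62, S_uud = 16.94, S_udd = 10.78, S_ddd = 6.86
Terminal payoffs (K − S): max(-11.62, 0) = 0, max(-1.94, 0) = 0, max(4.22, 0) = 4.22, max(8.14, 0) = 8.14
Node uu (S = 24.2): continuation = 1/1.05·[0.8750·0.0000 + 0.1250·0.0000] = 0.0000; exercise value = 0.0000 ≤ continuation, so V_uu = 0.0000
Node ud (S = 15.4): continuation = 1/1.05·[0.8750·0.0000 + 0.1250·4.2200] = 0.5024; exercise value = 0.0000 ≤ continuation, so V_ud = 0.5024
Node dd (S = 9.8): continuation = 1/1.05·[0.8750·4.2200 + 0.1250·8.1400] = 4.4857; exercise value = 5.2000 > continuation, so V_dd = 5.2000 (exercise)
Node u (S = 22): continuation = 1/1.05·[0.8750·0.0000 + 0.1250·0.5024] = 0.0598; exercise value = 0.0000 ≤ continuation, so V_u = 0.0598
Node d (S = 14): continuation = 1/1.05·[0.8750·0.5024 + 0.1250·5.2000] = 1.0377; exercise value = 1.0000 ≤ continuation, so V_d = 1.0377
Node 0 (S = 20): continuation = 1/1.05·[0.8750·0.0598 + 0.1250·1.0377] = 0.1734; exercise value = 0.0000 ≤ continuation, so V_0 = 0.1734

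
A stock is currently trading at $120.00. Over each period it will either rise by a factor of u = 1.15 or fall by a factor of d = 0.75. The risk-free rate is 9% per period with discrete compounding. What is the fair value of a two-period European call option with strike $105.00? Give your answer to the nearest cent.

Risk-neutral probability p = (1 + 0.09 − 0.75)/(1.15 − 0.75) = 0.3400/0.4000 = 0.8500
Terminal stock prices: S_uu = 158.7, S_ud = 103.5, S_dd = 67.5
Terminal payoffs (S − K): max(53.7, 0) = 53.7, max(-1.5, 0) = 0, max(-37.5, 0) = 0
Node u (S = 138): V_u = 1/1.09·[0.8500·53.7000 + 0.1500·0.0000] = 41.8761
Node d (S = 90): V_d = 1/1.09·[0.8500·0.0000 + 0.1500·0.0000] = 0.0000
Node 0 (S = 120): V_0 = 1/1.09·[0.8500·41.8761 + 0.1500·0.0000] = 32.6557

$32.66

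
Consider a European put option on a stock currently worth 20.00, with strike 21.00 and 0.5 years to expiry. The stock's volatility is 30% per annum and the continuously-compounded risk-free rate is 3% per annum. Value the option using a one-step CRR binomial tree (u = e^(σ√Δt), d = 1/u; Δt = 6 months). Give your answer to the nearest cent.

2.46

CRR parameters: u = e^(σ√Δt) = e^(0.3·√0.5) = 1.2363, d = 1/u = 0.8089
Per-period rate: rΔt = 0.03·0.5 = 0.015, so R = e^0.015 = 1.0151
Risk-neutral probability p = (e^0.015 − 0.8089)/(1.2363 − 0.8089) = 0.2063/0.4275 = 0.4825
Terminal stock prices: S_u = 24.73, S_d = 16.18
Terminal payoffs (K − S): max(-3.726, 0) = 0, max(4.823, 0) = 4.823
Node 0 (S = 20): V_0 = e^(−0.015)·[0.4825·0.0000 + 0.5175·4.8228] = 2.4586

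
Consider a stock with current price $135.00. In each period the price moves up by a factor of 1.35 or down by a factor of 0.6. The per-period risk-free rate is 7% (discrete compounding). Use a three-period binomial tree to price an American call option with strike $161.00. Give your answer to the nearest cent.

$34.38

Risk-neutral probability p = (1 + 0.07 − 0.6)/(1.35 − 0.6) = 0.4700/0.7500 = 0.6267
Terminal stock prices: S_uuu = 332.2, S_uud = 147.6, S_udd = 65.61, S_ddd = 29.16
Terminal payoffs (S − K): max(171.2, 0) = 171.2, max(-13.38, 0) = 0, max(-95.39, 0) = 0, max(-131.8, 0) = 0
Node uu (S = 246): continuation = 1/1.07·[0.6267·171.1506 + 0.3733·0.0000] = 100.2377; exercise value = 85.0375 ≤ continuation, so V_uu = 100.2377
Node ud (S = 109.3): continuation = 1/1.07·[0.6267·0.0000 + 0.3733·0.0000] = 0.0000; exercise value = 0.0000 ≤ continuation, so V_ud = 0.0000
Node dd (S = 48.6): continuation = 1/1.07·[0.6267·0.0000 + 0.3733·0.0000] = 0.0000; exercise value = 0.0000 ≤ continuation, so V_dd = 0.0000
Node u (S = 182.2): continuation = 1/1.07·[0.6267·100.2377 + 0.3733·0.0000] = 58.7062; exercise value = 21.2500 ≤ continuation, so V_u = 58.7062
Node d (S = 81): continuation = 1/1.07·[0.6267·0.0000 + 0.3733·0.0000] = 0.0000; exercise value = 0.0000 ≤ continuation, so V_d = 0.0000
Node 0 (S = 135): continuation = 1/1.07·[0.6267·58.7062 + 0.3733·0.0000] = 34.3825; exercise value = 0.0000 ≤ continuation, so V_0 = 34.3825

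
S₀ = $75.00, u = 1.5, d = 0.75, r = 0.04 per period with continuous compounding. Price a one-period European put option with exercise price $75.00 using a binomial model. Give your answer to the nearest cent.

$11.03

Risk-neutral probability p = (e^0.04 − 0.75)/(1.5 − 0.75) = 0.2908/0.7500 = 0.3877
Terminal stock prices: S_u = 112.5, S_d = 56.25
Terminal payoffs (K − S): max(-37.5, 0) = 0, max(18.75, 0) = 18.75
Node 0 (S = 75): V_0 = e^(−0.04)·[0.3877·0.0000 + 0.6123·18.7500] = 11.0296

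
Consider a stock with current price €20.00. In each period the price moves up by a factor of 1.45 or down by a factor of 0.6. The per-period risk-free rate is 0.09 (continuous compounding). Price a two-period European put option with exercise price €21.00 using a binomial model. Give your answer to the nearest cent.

€3.48

Risk-neutral probability p = (e^0.09 − 0.6)/(1.45 − 0.6) = 0.4942/0.8500 = 0.5814
Terminal stock prices: S_uu = 42.05, S_ud = 17.4, S_dd = 7.2
Terminal payoffs (K − S): max(-21.05, 0) = 0, max(3.6, 0) = 3.6, max(13.8, 0) = 13.8
Node u (S = 29): V_u = e^(−0.09)·[0.5814·0.0000 + 0.4186·3.6000] = 1.3773
Node d (S = 12): V_d = e^(−0.09)·[0.5814·3.6000 + 0.4186·13.8000] = 7.1926
Node 0 (S = 20): V_0 = e^(−0.09)·[0.5814·1.3773 + 0.4186·7.1926] = 3.4836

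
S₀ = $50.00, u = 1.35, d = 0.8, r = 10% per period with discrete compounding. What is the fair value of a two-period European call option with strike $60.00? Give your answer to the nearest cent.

$7.65

Risk-neutral probability p = (1 + 0.1 − 0.8)/(1.35 − 0.8) = 0.3000/0.5500 = 0.5455
Terminal stock prices: S_uu = 91.13, S_ud = 54, S_dd = 32
Terminal payoffs (S − K): max(31.13, 0) = 31.13, max(-6, 0) = 0, max(-28, 0) = 0
Node u (S = 67.5): V_u = 1/1.1·[0.5455·31.1250 + 0.4545·0.0000] = 15.4339
Node d (S = 40): V_d = 1/1.1·[0.5455·0.0000 + 0.4545·0.0000] = 0.0000
Node 0 (S = 50): V_0 = 1/1.1·[0.5455·15.4339 + 0.4545·0.0000] = 7.6532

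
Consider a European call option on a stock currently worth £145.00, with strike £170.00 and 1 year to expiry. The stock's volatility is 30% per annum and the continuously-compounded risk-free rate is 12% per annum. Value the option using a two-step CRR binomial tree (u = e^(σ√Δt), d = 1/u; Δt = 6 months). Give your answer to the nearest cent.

£16.04

CRR parameters: u = e^(σ√Δt) = e^(0.3·√0.5) = 1.2363, d = 1/u = 0.8089
Per-period rate: rΔt = 0.12·0.5 = 0.06, so R = e^0.06 = 1.0618
Risk-neutral probability p = (e^0.06 − 0.8089)/(1.2363 − 0.8089) = 0.2530/0.4275 = 0.5918
Terminal stock prices: S_uu = 221.6, S_ud = 145, S_dd = 94.87
Terminal payoffs (S − K): max(51.63, 0) = 51.63, max(-25, 0) = 0, max(-75.13, 0) = 0
Node u (S = 179.3): V_u = e^(−0.06)·[0.5918·51.6274 + 0.4082·0.0000] = 28.7752
Node d (S = 117.3): V_d = e^(−0.06)·[0.5918·0.0000 + 0.4082·0.0000] = 0.0000
Node 0 (S = 145): V_0 = e^(−0.06)·[0.5918·28.7752 + 0.4082·0.0000] = 16.0382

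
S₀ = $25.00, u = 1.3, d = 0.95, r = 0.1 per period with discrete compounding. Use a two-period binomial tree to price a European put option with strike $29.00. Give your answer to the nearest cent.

$1.74

Risk-neutral probability p = (1 + 0.1 − 0.95)/(1.3 − 0.95) = 0.1500/0.3500 = 0.4286
Terminal stock prices: S_uu = 42.25, S_ud = 30.88, S_dd = 22.56
Terminal payoffs (K − S): max(-13.25, 0) = 0, max(-1.875, 0) = 0, max(6.438, 0) = 6.438
Node u (S = 32.5): V_u = 1/1.1·[0.4286·0.0000 + 0.5714·0.0000] = 0.0000
Node d (S = 23.75): V_d = 1/1.1·[0.4286·0.0000 + 0.5714·6.4375] = 3.3442
Node 0 (S = 25): V_0 = 1/1.1·[0.4286·0.0000 + 0.5714·3.3442] = 1.7372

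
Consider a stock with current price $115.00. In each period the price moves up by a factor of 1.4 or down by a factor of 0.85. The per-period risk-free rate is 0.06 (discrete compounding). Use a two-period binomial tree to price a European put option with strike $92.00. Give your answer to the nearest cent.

Risk-neutral probability p = (1 + 0.06 − 0.85)/(1.4 − 0.85) = 0.2100/0.5500 = 0.3818
Terminal stock prices: S_uu = 225.4, S_ud = 136.8, S_dd = 83.09
Terminal payoffs (K − S): max(-133.4, 0) = 0, max(-44.85, 0) = 0, max(8.913, 0) = 8.913
Node u (S = 161): V_u = 1/1.06·[0.3818·0.0000 + 0.6182·0.0000] = 0.0000
Node d (S = 97.75): V_d = 1/1.06·[0.3818·0.0000 + 0.6182·8.9125] = 5.1977
Node 0 (S = 115): V_0 = 1/1.06·[0.3818·0.0000 + 0.6182·5.1977] = 3.0312

$3.03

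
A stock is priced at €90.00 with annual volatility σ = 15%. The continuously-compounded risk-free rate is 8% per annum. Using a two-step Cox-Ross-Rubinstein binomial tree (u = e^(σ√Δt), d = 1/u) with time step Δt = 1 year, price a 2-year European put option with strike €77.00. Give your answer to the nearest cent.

CRR parameters: u = e^(σ√Δt) = e^(0.15·√1) = 1.1618, d = 1/u = 0.8607
Per-period rate: rΔt = 0.08·1 = 0.08, so R = e^0.08 = 1.0833
Risk-neutral probability p = (e^0.08 − 0.8607)/(1.1618 − 0.8607) = 0.2226/0.3011 = 0.7392
Terminal stock prices: S_uu = 121.5, S_ud = 90, S_dd = 66.67
Terminal payoffs (K − S): max(-44.49, 0) = 0, max(-13, 0) = 0, max(10.33, 0) = 10.33
Node u (S = 104.6): V_u = e^(−0.08)·[0.7392·0.0000 + 0.2608·0.0000] = 0.0000
Node d (S = 77.46): V_d = e^(−0.08)·[0.7392·0.0000 + 0.2608·10.3264] = 2.4865
Node 0 (S = 90): V_0 = e^(−0.08)·[0.7392·0.0000 + 0.2608·2.4865] = 0.5987

€0.60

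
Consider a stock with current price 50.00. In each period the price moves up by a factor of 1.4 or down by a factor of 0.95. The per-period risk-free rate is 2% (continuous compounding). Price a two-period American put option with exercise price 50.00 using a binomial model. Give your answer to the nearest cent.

3.34

Risk-neutral probability p = (e^0.02 − 0.95)/(1.4 − 0.95) = 0.0702/0.4500 = 0.1560
Terminal stock prices: S_uu = 98, S_ud = 66.5, S_dd = 45.12
Terminal payoffs (K − S): max(-48, 0) = 0, max(-16.5, 0) = 0, max(4.875, 0) = 4.875
Node u (S = 70): continuation = e^(−0.02)·[0.1560·0.0000 + 0.8440·0.0000] = 0.0000; exercise value = 0.0000 ≤ continuation, so V_u = 0.0000
Node d (S = 47.5): continuation = e^(−0.02)·[0.1560·0.0000 + 0.8440·4.8750] = 4.0330; exercise value = 2.5000 ≤ continuation, so V_d = 4.0330
Node 0 (S = 50): continuation = e^(−0.02)·[0.1560·0.0000 + 0.8440·4.0330] = 3.3365; exercise value = 0.0000 ≤ continuation, so V_0 = 3.3365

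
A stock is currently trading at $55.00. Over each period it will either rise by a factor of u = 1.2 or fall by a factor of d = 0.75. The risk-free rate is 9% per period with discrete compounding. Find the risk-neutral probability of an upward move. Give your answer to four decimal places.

p = 0.7556

Risk-neutral probability p = (1 + 0.09 − 0.75)/(1.2 − 0.75) = 0.3400/0.4500 = 0.7556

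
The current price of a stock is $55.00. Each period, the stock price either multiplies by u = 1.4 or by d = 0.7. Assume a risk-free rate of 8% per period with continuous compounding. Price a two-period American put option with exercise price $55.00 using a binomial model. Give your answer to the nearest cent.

$7.12

Risk-neutral probability p = (e^0.08 − 0.7)/(1.4 − 0.7) = 0.3833/0.7000 = 0.5476
Terminal stock prices: S_uu = 107.8, S_ud = 53.9, S_dd = 26.95
Terminal payoffs (K − S): max(-52.8, 0) = 0, max(1.1, 0) = 1.1, max(28.05, 0) = 28.05
Node u (S = 77): continuation = e^(−0.08)·[0.5476·0.0000 + 0.4524·1.1000] = 0.4594; exercise value = 0.0000 ≤ continuation, so V_u = 0.4594
Node d (S = 38.5): continuation = e^(−0.08)·[0.5476·1.1000 + 0.4524·28.0500] = 12.2714; exercise value = 16.5000 > continuation, so V_d = 16.5000 (exercise)
Node 0 (S = 55): continuation = e^(−0.08)·[0.5476·0.4594 + 0.4524·16.5000] = 7.1236; exercise value = 0.0000 ≤ continuation, so V_0 = 7.1236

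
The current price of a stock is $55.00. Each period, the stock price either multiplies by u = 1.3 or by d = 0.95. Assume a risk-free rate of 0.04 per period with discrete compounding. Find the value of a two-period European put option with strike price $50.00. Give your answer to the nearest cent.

Risk-neutral probability p = (1 + 0.04 − 0.95)/(1.3 − 0.95) = 0.0900/0.3500 = 0.2571
Terminal stock prices: S_uu = 92.95, S_ud = 67.92, S_dd = 49.64
Terminal payoffs (K − S): max(-42.95, 0) = 0, max(-17.92, 0) = 0, max(0.3625, 0) = 0.3625
Node u (S = 71.5): V_u = 1/1.04·[0.2571·0.0000 + 0.7429·0.0000] = 0.0000
Node d (S = 52.25): V_d = 1/1.04·[0.2571·0.0000 + 0.7429·0.3625] = 0.2589
Node 0 (S = 55): V_0 = 1/1.04·[0.2571·0.0000 + 0.7429·0.2589] = 0.1849

$0.18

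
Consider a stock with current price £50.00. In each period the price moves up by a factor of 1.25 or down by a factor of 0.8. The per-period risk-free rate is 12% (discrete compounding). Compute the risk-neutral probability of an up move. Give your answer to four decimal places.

Risk-neutral probability p = (1 + 0.12 − 0.8)/(1.25 − 0.8) = 0.3200/0.4500 = 0.7111

p = 0.7111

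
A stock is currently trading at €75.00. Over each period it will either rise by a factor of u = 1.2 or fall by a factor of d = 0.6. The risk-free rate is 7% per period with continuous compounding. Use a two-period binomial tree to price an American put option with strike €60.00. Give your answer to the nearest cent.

€3.84

Risk-neutral probability p = (e^0.07 − 0.6)/(1.2 − 0.6) = 0.4725/0.6000 = 0.7875
Terminal stock prices: S_uu = 108, S_ud = 54, S_dd = 27
Terminal payoffs (K − S): max(-48, 0) = 0, max(6, 0) = 6, max(33, 0) = 33
Node u (S = 90): continuation = e^(−0.07)·[0.7875·0.0000 + 0.2125·6.0000] = 1.1887; exercise value = 0.0000 ≤ continuation, so V_u = 1.1887
Node d (S = 45): continuation = e^(−0.07)·[0.7875·6.0000 + 0.2125·33.0000] = 10.9436; exercise value = 15.0000 > continuation, so V_d = 15.0000 (exercise)
Node 0 (S = 75): continuation = e^(−0.07)·[0.7875·1.1887 + 0.2125·15.0000] = 3.8447; exercise value = 0.0000 ≤ continuation, so V_0 = 3.8447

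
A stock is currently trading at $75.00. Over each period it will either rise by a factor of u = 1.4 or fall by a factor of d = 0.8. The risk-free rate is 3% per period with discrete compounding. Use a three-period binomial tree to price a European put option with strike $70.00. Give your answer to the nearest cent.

$7.90

Risk-neutral probability p = (1 + 0.03 − 0.8)/(1.4 − 0.8) = 0.2300/0.6000 = 0.3833
Terminal stock prices: S_uuu = 205.8, S_uud = 117.6, S_udd = 67.2, S_ddd = 38.4
Terminal payoffs (K − S): max(-135.8, 0) = 0, max(-47.6, 0) = 0, max(2.8, 0) = 2.8, max(31.6, 0) = 31.6
Node uu (S = 147): V_uu = 1/1.03·[0.3833·0.0000 + 0.6167·0.0000] = 0.0000
Node ud (S = 84): V_ud = 1/1.03·[0.3833·0.0000 + 0.6167·2.8000] = 1.6764
Node dd (S = 48): V_dd = 1/1.03·[0.3833·2.8000 + 0.6167·31.6000] = 19.9612
Node u (S = 105): V_u = 1/1.03·[0.3833·0.0000 + 0.6167·1.6764] = 1.0037
Node d (S = 60): V_d = 1/1.03·[0.3833·1.6764 + 0.6167·19.9612] = 12.5748
Node 0 (S = 75): V_0 = 1/1.03·[0.3833·1.0037 + 0.6167·12.5748] = 7.9021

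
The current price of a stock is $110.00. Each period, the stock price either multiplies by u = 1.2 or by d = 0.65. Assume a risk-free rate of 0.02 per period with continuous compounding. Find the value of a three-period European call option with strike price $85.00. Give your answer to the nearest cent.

Risk-neutral probability p = (e^0.02 − 0.65)/(1.2 − 0.65) = 0.3702/0.5500 = 0.6731
Terminal stock prices: S_uuu = 190.1, S_uud = 103, S_udd = 55.77, S_ddd = 30.21
Terminal payoffs (S − K): max(105.1, 0) = 105.1, max(17.96, 0) = 17.96, max(-29.23, 0) = 0, max(-54.79, 0) = 0
Node uu (S = 158.4): V_uu = e^(−0.02)·[0.6731·105.0800 + 0.3269·17.9600] = 75.0831
Node ud (S = 85.8): V_ud = e^(−0.02)·[0.6731·17.9600 + 0.3269·0.0000] = 11.8494
Node dd (S = 46.48): V_dd = e^(−0.02)·[0.6731·0.0000 + 0.3269·0.0000] = 0.0000
Node u (S = 132): V_u = e^(−0.02)·[0.6731·75.0831 + 0.3269·11.8494] = 53.3342
Node d (S = 71.5): V_d = e^(−0.02)·[0.6731·11.8494 + 0.3269·0.0000] = 7.8178
Node 0 (S = 110): V_0 = e^(−0.02)·[0.6731·53.3342 + 0.3269·7.8178] = 37.6931

$37.69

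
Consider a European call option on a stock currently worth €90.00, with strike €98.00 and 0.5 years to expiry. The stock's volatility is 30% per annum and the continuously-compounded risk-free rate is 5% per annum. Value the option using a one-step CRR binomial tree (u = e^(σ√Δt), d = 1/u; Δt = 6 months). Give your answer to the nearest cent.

€6.55

CRR parameters: u = e^(σ√Δt) = e^(0.3·√0.5) = 1.2363, d = 1/u = 0.8089
Per-period rate: rΔt = 0.05·0.5 = 0.025, so R = e^0.025 = 1.0253
Risk-neutral probability p = (e^0.025 − 0.8089)/(1.2363 − 0.8089) = 0.2165/0.4275 = 0.5064
Terminal stock prices: S_u = 111.3, S_d = 72.8
Terminal payoffs (S − K): max(13.27, 0) = 13.27, max(-25.2, 0) = 0
Node 0 (S = 90): V_0 = e^(−0.025)·[0.5064·13.2680 + 0.4936·0.0000] = 6.5529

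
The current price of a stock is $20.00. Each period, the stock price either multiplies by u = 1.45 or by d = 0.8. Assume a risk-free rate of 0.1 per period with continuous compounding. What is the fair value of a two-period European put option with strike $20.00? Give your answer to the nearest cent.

$1.66

Risk-neutral probability p = (e^0.1 − 0.8)/(1.45 − 0.8) = 0.3052/0.6500 = 0.4695
Terminal stock prices: S_uu = 42.05, S_ud = 23.2, S_dd = 12.8
Terminal payoffs (K − S): max(-22.05, 0) = 0, max(-3.2, 0) = 0, max(7.2, 0) = 7.2
Node u (S = 29): V_u = e^(−0.1)·[0.4695·0.0000 + 0.5305·0.0000] = 0.0000
Node d (S = 16): V_d = e^(−0.1)·[0.4695·0.0000 + 0.5305·7.2000] = 3.4562
Node 0 (S = 20): V_0 = e^(−0.1)·[0.4695·0.0000 + 0.5305·3.4562] = 1.6590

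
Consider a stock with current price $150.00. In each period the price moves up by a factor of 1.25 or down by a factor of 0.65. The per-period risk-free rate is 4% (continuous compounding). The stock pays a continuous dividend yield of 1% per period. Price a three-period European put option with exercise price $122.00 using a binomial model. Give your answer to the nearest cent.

Per-period risk-free factor R = e^0.04 = 1.0408; dividend-adjusted growth = e^(0.04−0.01) = 1.0305.
Risk-neutral probability p = (1.0305 − 0.65)/(1.25 − 0.65) = 0.3805/0.6000 = 0.6341
Terminal stock prices: S_uuu = 293, S_uud = 152.3, S_udd = 79.22, S_ddd = 41.19
Terminal payoffs (K − S): max(-171, 0) = 0, max(-30.34, 0) = 0, max(42.78, 0) = 42.78, max(80.81, 0) = 80.81
Node uu (S = 234.4): V_uu = e^(−0.04)·[0.6341·0.0000 + 0.3659·0.0000] = 0.0000
Node ud (S = 121.9): V_ud = e^(−0.04)·[0.6341·0.0000 + 0.3659·42.7812] = 15.0402
Node dd (S = 63.38): V_dd = e^(−0.04)·[0.6341·42.7812 + 0.3659·80.8063] = 54.4719
Node u (S = 187.5): V_u = e^(−0.04)·[0.6341·0.0000 + 0.3659·15.0402] = 5.2876
Node d (S = 97.5): V_d = e^(−0.04)·[0.6341·15.0402 + 0.3659·54.4719] = 28.3132
Node 0 (S = 150): V_0 = e^(−0.04)·[0.6341·5.2876 + 0.3659·28.3132] = 13.1752

$13.18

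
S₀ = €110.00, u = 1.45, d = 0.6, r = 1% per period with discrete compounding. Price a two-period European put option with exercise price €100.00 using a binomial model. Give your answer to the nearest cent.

Risk-neutral probability p = (1 + 0.01 − 0.6)/(1.45 − 0.6) = 0.4100/0.8500 = 0.4824
Terminal stock prices: S_uu = 231.3, S_ud = 95.7, S_dd = 39.6
Terminal payoffs (K − S): max(-131.3, 0) = 0, max(4.3, 0) = 4.3, max(60.4, 0) = 60.4
Node u (S = 159.5): V_u = 1/1.01·[0.4824·0.0000 + 0.5176·4.3000] = 2.2038
Node d (S = 66): V_d = 1/1.01·[0.4824·4.3000 + 0.5176·60.4000] = 33.0099
Node 0 (S = 110): V_0 = 1/1.01·[0.4824·2.2038 + 0.5176·33.0099] = 17.9708

€17.97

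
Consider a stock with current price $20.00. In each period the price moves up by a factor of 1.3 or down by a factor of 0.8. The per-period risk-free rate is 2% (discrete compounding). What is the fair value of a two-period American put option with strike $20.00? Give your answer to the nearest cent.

$2.20

Risk-neutral probability p = (1 + 0.02 − 0.8)/(1.3 − 0.8) = 0.2200/0.5000 = 0.4400
Terminal stock prices: S_uu = 33.8, S_ud = 20.8, S_dd = 12.8
Terminal payoffs (K − S): max(-13.8, 0) = 0, max(-0.8, 0) = 0, max(7.2, 0) = 7.2
Node u (S = 26): continuation = 1/1.02·[0.4400·0.0000 + 0.5600·0.0000] = 0.0000; exercise value = 0.0000 ≤ continuation, so V_u = 0.0000
Node d (S = 16): continuation = 1/1.02·[0.4400·0.0000 + 0.5600·7.2000] = 3.9529; exercise value = 4.0000 > continuation, so V_d = 4.0000 (exercise)
Node 0 (S = 20): continuation = 1/1.02·[0.4400·0.0000 + 0.5600·4.0000] = 2.1961; exercise value = 0.0000 ≤ continuation, so V_0 = 2.1961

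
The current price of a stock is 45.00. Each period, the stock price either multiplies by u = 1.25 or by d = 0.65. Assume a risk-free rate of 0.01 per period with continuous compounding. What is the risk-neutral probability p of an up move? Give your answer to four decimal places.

p = 0.6001

Risk-neutral probability p = (e^0.01 − 0.65)/(1.25 − 0.65) = 0.3601/0.6000 = 0.6001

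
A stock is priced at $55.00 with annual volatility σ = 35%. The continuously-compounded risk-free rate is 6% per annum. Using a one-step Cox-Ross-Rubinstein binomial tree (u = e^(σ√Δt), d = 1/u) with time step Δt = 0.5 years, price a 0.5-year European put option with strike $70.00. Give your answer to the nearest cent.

$13.15

CRR parameters: u = e^(σ√Δt) = e^(0.35·√0.5) = 1.2808, d = 1/u = 0.7808
Per-period rate: rΔt = 0.06·0.5 = 0.03, so R = e^0.03 = 1.0305
Risk-neutral probability p = (e^0.03 − 0.7808)/(1.2808 − 0.7808) = 0.2497/0.5000 = 0.4993
Terminal stock prices: S_u = 70.44, S_d = 42.94
Terminal payoffs (K − S): max(-0.4442, 0) = 0, max(27.06, 0) = 27.06
Node 0 (S = 55): V_0 = e^(−0.03)·[0.4993·0.0000 + 0.5007·27.0582] = 13.1464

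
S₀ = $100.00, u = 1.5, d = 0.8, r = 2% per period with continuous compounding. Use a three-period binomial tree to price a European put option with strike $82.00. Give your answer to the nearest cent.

$9.34

Risk-neutral probability p = (e^0.02 − 0.8)/(1.5 − 0.8) = 0.2202/0.7000 = 0.3146
Terminal stock prices: S_uuu = 337.5, S_uud = 180, S_udd = 96, S_ddd = 51.2
Terminal payoffs (K − S): max(-255.5, 0) = 0, max(-98, 0) = 0, max(-14, 0) = 0, max(30.8, 0) = 30.8
Node uu (S = 225): V_uu = e^(−0.02)·[0.3146·0.0000 + 0.6854·0.0000] = 0.0000
Node ud (S = 120): V_ud = e^(−0.02)·[0.3146·0.0000 + 0.6854·0.0000] = 0.0000
Node dd (S = 64): V_dd = e^(−0.02)·[0.3146·0.0000 + 0.6854·30.8000] = 20.6931
Node u (S = 150): V_u = e^(−0.02)·[0.3146·0.0000 + 0.6854·0.0000] = 0.0000
Node d (S = 80): V_d = e^(−0.02)·[0.3146·0.0000 + 0.6854·20.6931] = 13.9028
Node 0 (S = 100): V_0 = e^(−0.02)·[0.3146·0.0000 + 0.6854·13.9028] = 9.3406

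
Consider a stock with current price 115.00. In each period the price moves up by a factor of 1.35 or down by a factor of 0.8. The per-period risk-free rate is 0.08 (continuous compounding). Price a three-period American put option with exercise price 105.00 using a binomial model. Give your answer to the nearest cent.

Risk-neutral probability p = (e^0.08 − 0.8)/(1.35 − 0.8) = 0.2833/0.5500 = 0.5151
Terminal stock prices: S_uuu = 282.9, S_uud = 167.7, S_udd = 99.36, S_ddd = 58.88
Terminal payoffs (K − S): max(-177.9, 0) = 0, max(-62.67, 0) = 0, max(5.64, 0) = 5.64, max(46.12, 0) = 46.12
Node uu (S = 209.6): continuation = e^(−0.08)·[0.5151·0.0000 + 0.4849·0.0000] = 0.0000; exercise value = 0.0000 ≤ continuation, so V_uu = 0.0000
Node ud (S = 124.2): continuation = e^(−0.08)·[0.5151·0.0000 + 0.4849·5.6400] = 2.5247; exercise value = 0.0000 ≤ continuation, so V_ud = 2.5247
Node dd (S = 73.6): continuation = e^(−0.08)·[0.5151·5.6400 + 0.4849·46.1200] = 23.3272; exercise value = 31.4000 > continuation, so V_dd = 31.4000 (exercise)
Node u (S = 155.2): continuation = e^(−0.08)·[0.5151·0.0000 + 0.4849·2.5247] = 1.1302; exercise value = 0.0000 ≤ continuation, so V_u = 1.1302
Node d (S = 92): continuation = e^(−0.08)·[0.5151·2.5247 + 0.4849·31.4000] = 15.2566; exercise value = 13.0000 ≤ continuation, so V_d = 15.2566
Node 0 (S = 115): continuation = e^(−0.08)·[0.5151·1.1302 + 0.4849·15.2566] = 7.3670; exercise value = 0.0000 ≤ continuation, so V_0 = 7.3670

7.37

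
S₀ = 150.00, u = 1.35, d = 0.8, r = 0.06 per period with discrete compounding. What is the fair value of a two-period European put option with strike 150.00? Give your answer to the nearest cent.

Risk-neutral probability p = (1 + 0.06 − 0.8)/(1.35 − 0.8) = 0.2600/0.5500 = 0.4727
Terminal stock prices: S_uu = 273.4, S_ud = 162, S_dd = 96
Terminal payoffs (K − S): max(-123.4, 0) = 0, max(-12, 0) = 0, max(54, 0) = 54
Node u (S = 202.5): V_u = 1/1.06·[0.4727·0.0000 + 0.5273·0.0000] = 0.0000
Node d (S = 120): V_d = 1/1.06·[0.4727·0.0000 + 0.5273·54.0000] = 26.8611
Node 0 (S = 150): V_0 = 1/1.06·[0.4727·0.0000 + 0.5273·26.8611] = 13.3614

13.36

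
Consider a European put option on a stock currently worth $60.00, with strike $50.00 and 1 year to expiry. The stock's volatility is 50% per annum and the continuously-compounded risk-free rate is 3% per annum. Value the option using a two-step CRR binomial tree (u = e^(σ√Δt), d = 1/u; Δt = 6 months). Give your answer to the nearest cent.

CRR parameters: u = e^(σ√Δt) = e^(0.5·√0.5) = 1.4241, d = 1/u = 0.7022
Per-period rate: rΔt = 0.03·0.5 = 0.015, so R = e^0.015 = 1.0151
Risk-neutral probability p = (e^0.015 − 0.7022)/(1.4241 − 0.7022) = 0.3129/0.7219 = 0.4335
Terminal stock prices: S_uu = 121.7, S_ud = 60, S_dd = 29.58
Terminal payoffs (K − S): max(-71.69, 0) = 0, max(-10, 0) = 0, max(20.42, 0) = 20.42
Node u (S = 85.45): V_u = e^(−0.015)·[0.4335·0.0000 + 0.5665·0.0000] = 0.0000
Node d (S = 42.13): V_d = e^(−0.015)·[0.4335·0.0000 + 0.5665·20.4159] = 11.3943
Node 0 (S = 60): V_0 = e^(−0.015)·[0.4335·0.0000 + 0.5665·11.3943] = 6.3593

$6.36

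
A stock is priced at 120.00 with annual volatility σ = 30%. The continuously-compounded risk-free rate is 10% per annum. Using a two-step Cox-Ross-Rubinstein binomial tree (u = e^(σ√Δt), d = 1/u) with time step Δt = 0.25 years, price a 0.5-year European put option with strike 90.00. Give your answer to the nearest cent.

0.22

CRR parameters: u = e^(σ√Δt) = e^(0.3·√0.25) = 1.1618, d = 1/u = 0.8607
Per-period rate: rΔt = 0.1·0.25 = 0.025, so R = e^0.025 = 1.0253
Risk-neutral probability p = (e^0.025 − 0.8607)/(1.1618 − 0.8607) = 0.1646/0.3011 = 0.5466
Terminal stock prices: S_uu = 162, S_ud = 120, S_dd = 88.9
Terminal payoffs (K − S): max(-71.98, 0) = 0, max(-30, 0) = 0, max(1.102, 0) = 1.102
Node u (S = 139.4): V_u = e^(−0.025)·[0.5466·0.0000 + 0.4534·0.0000] = 0.0000
Node d (S = 103.3): V_d = e^(−0.025)·[0.5466·0.0000 + 0.4534·1.1018] = 0.4872
Node 0 (S = 120): V_0 = e^(−0.025)·[0.5466·0.0000 + 0.4534·0.4872] = 0.2154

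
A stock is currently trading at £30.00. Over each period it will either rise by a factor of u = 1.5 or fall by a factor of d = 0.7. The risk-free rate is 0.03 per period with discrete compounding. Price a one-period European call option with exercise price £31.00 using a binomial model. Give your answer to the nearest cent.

Risk-neutral probability p = (1 + 0.03 − 0.7)/(1.5 − 0.7) = 0.3300/0.8000 = 0.4125
Terminal stock prices: S_u = 45, S_d = 21
Terminal payoffs (S − K): max(14, 0) = 14, max(-10, 0) = 0
Node 0 (S = 30): V_0 = 1/1.03·[0.4125·14.0000 + 0.5875·0.0000] = 5.6068

£5.61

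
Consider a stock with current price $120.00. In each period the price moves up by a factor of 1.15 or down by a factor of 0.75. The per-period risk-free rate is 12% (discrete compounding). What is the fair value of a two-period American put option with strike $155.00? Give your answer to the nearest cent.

$35.00

Risk-neutral probability p = (1 + 0.12 − 0.75)/(1.15 − 0.75) = 0.3700/0.4000 = 0.9250
Terminal stock prices: S_uu = 158.7, S_ud = 103.5, S_dd = 67.5
Terminal payoffs (K − S): max(-3.7, 0) = 0, max(51.5, 0) = 51.5, max(87.5, 0) = 87.5
Node u (S = 138): continuation = 1/1.12·[0.9250·0.0000 + 0.0750·51.5000] = 3.4487; exercise value = 17.0000 > continuation, so V_u = 17.0000 (exercise)
Node d (S = 90): continuation = 1/1.12·[0.9250·51.5000 + 0.0750·87.5000] = 48.3929; exercise value = 65.0000 > continuation, so V_d = 65.0000 (exercise)
Node 0 (S = 120): continuation = 1/1.12·[0.9250·17.0000 + 0.0750·65.0000] = 18.3929; exercise value = 35.0000 > continuation, so V_0 = 35.0000 (exercise)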